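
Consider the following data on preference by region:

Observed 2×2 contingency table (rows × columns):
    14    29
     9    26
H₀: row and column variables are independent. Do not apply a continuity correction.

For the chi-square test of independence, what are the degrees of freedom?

degrees of freedom = 1

df = (r−1)(c−1) = (2−1)·(2−1) = 1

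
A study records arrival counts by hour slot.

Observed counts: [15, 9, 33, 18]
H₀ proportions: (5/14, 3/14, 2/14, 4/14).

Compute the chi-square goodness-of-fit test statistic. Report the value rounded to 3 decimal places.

n = 75; E_i = n·p_i = [26.79, 16.07, 10.71, 21.43]
χ² = (15−26.79)²/26.79 + (9−16.07)²/16.07 + (33−10.71)²/10.71 + (18−21.43)²/21.43 = 55.2000
df = 3

test statistic = 55.200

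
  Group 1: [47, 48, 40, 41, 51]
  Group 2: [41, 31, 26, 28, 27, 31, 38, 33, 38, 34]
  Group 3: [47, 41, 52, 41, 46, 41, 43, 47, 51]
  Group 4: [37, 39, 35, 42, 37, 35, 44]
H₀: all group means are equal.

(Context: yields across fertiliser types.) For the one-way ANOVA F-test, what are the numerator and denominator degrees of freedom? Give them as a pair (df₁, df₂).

degrees of freedom = [3, 27]

k = 4 groups, N = 31 total
df = (k−1, N−k) = (4−1, 31−4) = (3, 27)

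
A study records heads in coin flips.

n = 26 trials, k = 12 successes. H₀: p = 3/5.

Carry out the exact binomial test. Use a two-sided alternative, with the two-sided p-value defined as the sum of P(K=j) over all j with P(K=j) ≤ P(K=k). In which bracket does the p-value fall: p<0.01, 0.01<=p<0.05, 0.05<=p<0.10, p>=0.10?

Exact binomial: n=26, k=12, p₀=3/5=0.6000
P(X=j) = C(n,j)·p₀^j·(1−p₀)^(n−j); p = Σ P(X=j) over j with P(X=j) ≤ P(X=12)
p-value (two-sided) = 0.16407
→ bracket: p>=0.10

p-value bracket: p>=0.10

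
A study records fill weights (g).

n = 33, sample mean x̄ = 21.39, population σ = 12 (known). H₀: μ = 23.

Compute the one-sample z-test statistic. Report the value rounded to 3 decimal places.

SE = σ/√n = 12/√33 = 2.0889
z = (x̄−μ₀)/SE = (21.39−23)/2.0889 = -0.7707

test statistic = -0.771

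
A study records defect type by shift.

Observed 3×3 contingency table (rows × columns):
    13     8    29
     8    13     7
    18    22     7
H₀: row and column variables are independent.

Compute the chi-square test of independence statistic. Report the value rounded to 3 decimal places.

Row totals [50, 28, 47], col totals [39, 43, 43], n=125
χ² = (13−15.60)²/15.60 + (8−17.20)²/17.20 + (29−17.20)²/17.20 + (8−8.74)²/8.74 + (13−9.63)²/9.63 + (7−9.63)²/9.63 + (18−14.66)²/14.66 + (22−16.17)²/16.17 + (7−16.17)²/16.17 = 23.4698
df = 4

test statistic = 23.470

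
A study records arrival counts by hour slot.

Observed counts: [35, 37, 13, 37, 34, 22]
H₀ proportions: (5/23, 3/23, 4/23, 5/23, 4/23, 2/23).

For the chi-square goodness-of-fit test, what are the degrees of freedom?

df = k − 1 = 6 − 1 = 5

degrees of freedom = 5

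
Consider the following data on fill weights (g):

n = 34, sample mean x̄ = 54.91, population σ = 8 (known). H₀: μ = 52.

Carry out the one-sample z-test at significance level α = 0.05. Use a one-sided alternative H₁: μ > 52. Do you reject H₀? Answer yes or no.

reject H₀: yes

SE = σ/√n = 8/√34 = 1.3720
z = (x̄−μ₀)/SE = (54.91−52)/1.3720 = 2.1210
p-value (one-sided, H₁ greater) = 0.01696
At α=0.05: p < α → reject H₀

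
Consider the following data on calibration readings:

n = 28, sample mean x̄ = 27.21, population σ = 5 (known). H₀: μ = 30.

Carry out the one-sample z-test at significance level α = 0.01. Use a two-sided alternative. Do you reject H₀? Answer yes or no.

reject H₀: yes

SE = σ/√n = 5/√28 = 0.9449
z = (x̄−μ₀)/SE = (27.21−30)/0.9449 = -2.9527
p-value (two-sided) = 0.00315
At α=0.01: p < α → reject H₀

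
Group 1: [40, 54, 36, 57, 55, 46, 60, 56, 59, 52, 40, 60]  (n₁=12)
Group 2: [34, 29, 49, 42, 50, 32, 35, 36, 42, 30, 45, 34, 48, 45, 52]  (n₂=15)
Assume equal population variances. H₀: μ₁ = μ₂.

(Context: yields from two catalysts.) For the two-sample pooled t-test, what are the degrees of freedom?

degrees of freedom = 25

df = n₁ + n₂ − 2 = 12 + 15 − 2 = 25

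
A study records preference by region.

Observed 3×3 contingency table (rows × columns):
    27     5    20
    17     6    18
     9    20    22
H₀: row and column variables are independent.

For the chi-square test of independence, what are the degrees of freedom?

degrees of freedom = 4

df = (r−1)(c−1) = (3−1)·(3−1) = 4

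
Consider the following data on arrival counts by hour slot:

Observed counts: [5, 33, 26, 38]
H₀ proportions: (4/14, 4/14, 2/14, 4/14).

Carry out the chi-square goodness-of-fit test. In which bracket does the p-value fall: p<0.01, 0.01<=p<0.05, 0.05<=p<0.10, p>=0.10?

n = 102; E_i = n·p_i = [29.14, 29.14, 14.57, 29.14]
χ² = (5−29.14)²/29.14 + (33−29.14)²/29.14 + (26−14.57)²/14.57 + (38−29.14)²/29.14 = 32.1667
df = 3
p-value (upper-tail) = 0.00000
→ bracket: p<0.01

p-value bracket: p<0.01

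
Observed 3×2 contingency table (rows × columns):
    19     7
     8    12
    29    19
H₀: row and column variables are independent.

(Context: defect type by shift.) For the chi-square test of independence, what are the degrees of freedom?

df = (r−1)(c−1) = (3−1)·(2−1) = 2

degrees of freedom = 2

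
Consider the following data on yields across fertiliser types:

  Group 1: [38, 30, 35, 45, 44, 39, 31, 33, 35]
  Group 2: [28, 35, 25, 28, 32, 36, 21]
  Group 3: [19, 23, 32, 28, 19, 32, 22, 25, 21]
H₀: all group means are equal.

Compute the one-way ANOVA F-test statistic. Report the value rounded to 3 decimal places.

test statistic = 12.109

Group means [36.67, 29.29, 24.56], grand mean 30.240
SSB = Σnᵢ(x̄ᵢ−x̄)² = 668.909; SSW = ΣΣ(x−x̄ᵢ)² = 607.651
MSB = 668.909/2 = 334.4546; MSW = 607.651/22 = 27.6205
F = MSB/MSW = 12.1089
df = (2, 22)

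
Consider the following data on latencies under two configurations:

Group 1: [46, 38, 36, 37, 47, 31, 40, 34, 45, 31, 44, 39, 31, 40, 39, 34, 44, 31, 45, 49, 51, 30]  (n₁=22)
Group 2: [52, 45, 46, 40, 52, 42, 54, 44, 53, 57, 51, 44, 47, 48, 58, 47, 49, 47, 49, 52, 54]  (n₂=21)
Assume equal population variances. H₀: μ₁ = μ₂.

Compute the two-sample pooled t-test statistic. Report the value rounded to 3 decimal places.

test statistic = -5.682

x̄₁=39.182, s₁=6.478, n₁=22
x̄₂=49.095, s₂=4.795, n₂=21
s_p² = [21·6.478² + 20·4.795²]/41 = 32.7093
SE = √(s_p²·(1/22+1/21)) = 1.7448
t = (39.182−49.095)/1.7448 = -5.6817
df = 41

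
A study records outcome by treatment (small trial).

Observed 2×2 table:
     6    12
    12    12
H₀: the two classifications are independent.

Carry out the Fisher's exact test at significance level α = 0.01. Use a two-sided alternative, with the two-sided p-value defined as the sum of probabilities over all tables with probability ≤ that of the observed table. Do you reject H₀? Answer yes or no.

reject H₀: no

Margins: r₁=18, r₂=24, c₁=18, c₂=24, n=42
p_obs = C(18,6)·C(24,12)/C(42,18); sum pmf over tables with pmf ≤ p_obs
p-value (two-sided) = 0.35304
At α=0.01: p ≥ α → fail to reject H₀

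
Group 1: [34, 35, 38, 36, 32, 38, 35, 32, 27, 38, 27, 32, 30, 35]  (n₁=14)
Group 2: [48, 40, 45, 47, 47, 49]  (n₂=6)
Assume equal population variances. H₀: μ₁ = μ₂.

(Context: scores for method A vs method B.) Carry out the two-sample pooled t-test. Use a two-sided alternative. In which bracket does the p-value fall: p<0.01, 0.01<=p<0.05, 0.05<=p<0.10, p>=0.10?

x̄₁=33.500, s₁=3.695, n₁=14
x̄₂=46.000, s₂=3.225, n₂=6
s_p² = [13·3.695² + 5·3.225²]/18 = 12.7500
SE = √(s_p²·(1/14+1/6)) = 1.7423
t = (33.500−46.000)/1.7423 = -7.1743
df = 18
p-value (two-sided) = 0.00000
→ bracket: p<0.01

p-value bracket: p<0.01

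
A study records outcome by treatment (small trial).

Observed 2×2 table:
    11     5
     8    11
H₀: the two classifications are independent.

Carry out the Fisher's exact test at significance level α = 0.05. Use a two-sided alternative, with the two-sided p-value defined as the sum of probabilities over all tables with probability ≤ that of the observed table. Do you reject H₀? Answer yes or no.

reject H₀: no

Margins: r₁=16, r₂=19, c₁=19, c₂=16, n=35
p_obs = C(16,11)·C(19,8)/C(35,19); sum pmf over tables with pmf ≤ p_obs
p-value (two-sided) = 0.17591
At α=0.05: p ≥ α → fail to reject H₀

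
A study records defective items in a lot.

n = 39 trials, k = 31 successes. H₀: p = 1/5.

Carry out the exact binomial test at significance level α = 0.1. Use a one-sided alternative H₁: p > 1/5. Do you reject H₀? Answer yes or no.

Exact binomial: n=39, k=31, p₀=1/5=0.2000
P(X≥31) from Σ C(n,i)·p₀^i·(1−p₀)^(n−i)
p-value (one-sided, H₁ greater) = 0.00000
At α=0.1: p < α → reject H₀

reject H₀: yes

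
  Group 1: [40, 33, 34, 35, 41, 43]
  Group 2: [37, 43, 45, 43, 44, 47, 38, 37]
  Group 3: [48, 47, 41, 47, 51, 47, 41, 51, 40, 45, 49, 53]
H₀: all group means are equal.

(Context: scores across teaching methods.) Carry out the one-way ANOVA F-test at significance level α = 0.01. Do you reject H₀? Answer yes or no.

reject H₀: yes

Group means [37.67, 41.75, 46.67], grand mean 43.077
SSB = Σnᵢ(x̄ᵢ−x̄)² = 344.346; SSW = ΣΣ(x−x̄ᵢ)² = 389.500
MSB = 344.346/2 = 172.1731; MSW = 389.500/23 = 16.9348
F = MSB/MSW = 10.1668
df = (2, 23)
p-value (upper-tail) = 0.00069
At α=0.01: p < α → reject H₀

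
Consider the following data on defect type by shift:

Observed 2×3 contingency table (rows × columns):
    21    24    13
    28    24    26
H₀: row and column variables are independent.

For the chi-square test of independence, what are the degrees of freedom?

df = (r−1)(c−1) = (2−1)·(3−1) = 2

degrees of freedom = 2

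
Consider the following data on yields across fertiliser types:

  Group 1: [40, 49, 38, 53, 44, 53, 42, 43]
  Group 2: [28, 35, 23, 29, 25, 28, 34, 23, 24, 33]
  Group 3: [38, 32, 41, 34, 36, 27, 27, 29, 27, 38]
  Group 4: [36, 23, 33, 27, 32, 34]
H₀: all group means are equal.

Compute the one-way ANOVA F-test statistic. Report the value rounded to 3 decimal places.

test statistic = 18.106

Group means [45.25, 28.20, 32.90, 30.83], grand mean 34.059
SSB = Σnᵢ(x̄ᵢ−x̄)² = 1421.049; SSW = ΣΣ(x−x̄ᵢ)² = 784.833
MSB = 1421.049/3 = 473.6830; MSW = 784.833/30 = 26.1611
F = MSB/MSW = 18.1064
df = (3, 30)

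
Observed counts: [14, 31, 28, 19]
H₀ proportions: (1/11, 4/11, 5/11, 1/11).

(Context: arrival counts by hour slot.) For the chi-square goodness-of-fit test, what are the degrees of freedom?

degrees of freedom = 3

df = k − 1 = 4 − 1 = 3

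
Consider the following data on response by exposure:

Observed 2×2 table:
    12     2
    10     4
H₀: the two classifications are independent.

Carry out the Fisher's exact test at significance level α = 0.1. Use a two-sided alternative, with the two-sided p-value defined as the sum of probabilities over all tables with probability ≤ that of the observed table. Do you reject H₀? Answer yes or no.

reject H₀: no

Margins: r₁=14, r₂=14, c₁=22, c₂=6, n=28
p_obs = C(14,12)·C(14,10)/C(28,22); sum pmf over tables with pmf ≤ p_obs
p-value (two-sided) = 0.64831
At α=0.1: p ≥ α → fail to reject H₀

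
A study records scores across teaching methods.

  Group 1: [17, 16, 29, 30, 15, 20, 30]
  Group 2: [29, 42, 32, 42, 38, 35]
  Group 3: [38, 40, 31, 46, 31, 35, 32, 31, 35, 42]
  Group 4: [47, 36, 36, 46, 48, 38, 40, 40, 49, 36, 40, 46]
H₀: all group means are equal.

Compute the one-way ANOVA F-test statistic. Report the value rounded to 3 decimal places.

test statistic = 18.178

Group means [22.43, 36.33, 36.10, 41.83], grand mean 35.371
SSB = Σnᵢ(x̄ᵢ−x̄)² = 1684.557; SSW = ΣΣ(x−x̄ᵢ)² = 957.614
MSB = 1684.557/3 = 561.5190; MSW = 957.614/31 = 30.8908
F = MSB/MSW = 18.1776
df = (3, 31)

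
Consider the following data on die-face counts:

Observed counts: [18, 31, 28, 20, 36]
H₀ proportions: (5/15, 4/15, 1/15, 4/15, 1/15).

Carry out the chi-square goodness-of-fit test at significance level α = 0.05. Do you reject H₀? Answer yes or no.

reject H₀: yes

n = 133; E_i = n·p_i = [44.33, 35.47, 8.87, 35.47, 8.87]
χ² = (18−44.33)²/44.33 + (31−35.47)²/35.47 + (28−8.87)²/8.87 + (20−35.47)²/35.47 + (36−8.87)²/8.87 = 147.2688
df = 4
p-value (upper-tail) = 0.00000
At α=0.05: p < α → reject H₀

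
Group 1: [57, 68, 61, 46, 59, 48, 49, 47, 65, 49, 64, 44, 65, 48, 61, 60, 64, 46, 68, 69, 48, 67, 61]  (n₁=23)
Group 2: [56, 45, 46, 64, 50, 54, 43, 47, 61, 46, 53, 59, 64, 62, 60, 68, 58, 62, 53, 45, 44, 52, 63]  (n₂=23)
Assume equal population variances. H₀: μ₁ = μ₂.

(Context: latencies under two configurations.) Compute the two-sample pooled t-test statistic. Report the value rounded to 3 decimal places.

test statistic = 1.060

x̄₁=57.130, s₁=8.672, n₁=23
x̄₂=54.565, s₂=7.716, n₂=23
s_p² = [22·8.672² + 22·7.716²]/44 = 67.3696
SE = √(s_p²·(1/23+1/23)) = 2.4204
t = (57.130−54.565)/2.4204 = 1.0598
df = 44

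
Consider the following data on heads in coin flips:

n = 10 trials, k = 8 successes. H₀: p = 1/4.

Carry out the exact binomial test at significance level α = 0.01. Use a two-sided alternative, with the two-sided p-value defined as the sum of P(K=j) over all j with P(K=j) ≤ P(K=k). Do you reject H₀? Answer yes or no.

reject H₀: yes

Exact binomial: n=10, k=8, p₀=1/4=0.2500
P(X=j) = C(n,j)·p₀^j·(1−p₀)^(n−j); p = Σ P(X=j) over j with P(X=j) ≤ P(X=8)
p-value (two-sided) = 0.00042
At α=0.01: p < α → reject H₀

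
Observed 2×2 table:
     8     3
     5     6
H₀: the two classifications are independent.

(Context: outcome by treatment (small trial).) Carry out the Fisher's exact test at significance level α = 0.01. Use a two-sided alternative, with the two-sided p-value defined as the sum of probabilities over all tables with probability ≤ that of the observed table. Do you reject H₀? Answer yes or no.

Margins: r₁=11, r₂=11, c₁=13, c₂=9, n=22
p_obs = C(11,8)·C(11,5)/C(22,13); sum pmf over tables with pmf ≤ p_obs
p-value (two-sided) = 0.38700
At α=0.01: p ≥ α → fail to reject H₀

reject H₀: no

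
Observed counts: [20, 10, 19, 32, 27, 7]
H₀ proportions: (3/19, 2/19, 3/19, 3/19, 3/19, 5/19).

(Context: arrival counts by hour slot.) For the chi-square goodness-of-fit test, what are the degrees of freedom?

degrees of freedom = 5

df = k − 1 = 6 − 1 = 5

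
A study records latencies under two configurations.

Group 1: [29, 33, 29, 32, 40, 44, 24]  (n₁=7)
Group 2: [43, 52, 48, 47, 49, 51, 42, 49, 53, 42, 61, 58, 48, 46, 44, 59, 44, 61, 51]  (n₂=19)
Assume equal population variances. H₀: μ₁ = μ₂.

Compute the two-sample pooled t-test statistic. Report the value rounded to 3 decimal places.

test statistic = -6.011

x̄₁=33.000, s₁=6.880, n₁=7
x̄₂=49.895, s₂=6.172, n₂=19
s_p² = [6·6.880² + 18·6.172²]/24 = 40.4079
SE = √(s_p²·(1/7+1/19)) = 2.8106
t = (33.000−49.895)/2.8106 = -6.0111
df = 24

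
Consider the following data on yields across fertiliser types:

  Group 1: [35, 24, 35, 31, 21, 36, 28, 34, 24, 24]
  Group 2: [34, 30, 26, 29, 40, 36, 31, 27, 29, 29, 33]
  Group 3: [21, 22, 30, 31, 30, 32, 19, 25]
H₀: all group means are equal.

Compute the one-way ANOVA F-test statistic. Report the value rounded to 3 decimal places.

Group means [29.20, 31.27, 26.25], grand mean 29.172
SSB = Σnᵢ(x̄ᵢ−x̄)² = 116.856; SSW = ΣΣ(x−x̄ᵢ)² = 645.282
MSB = 116.856/2 = 58.4281; MSW = 645.282/26 = 24.8185
F = MSB/MSW = 2.3542
df = (2, 26)

test statistic = 2.354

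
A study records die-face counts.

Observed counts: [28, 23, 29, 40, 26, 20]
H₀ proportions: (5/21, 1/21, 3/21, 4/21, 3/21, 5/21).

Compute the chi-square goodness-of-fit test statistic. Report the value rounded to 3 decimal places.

n = 166; E_i = n·p_i = [39.52, 7.90, 23.71, 31.62, 23.71, 39.52]
χ² = (28−39.52)²/39.52 + (23−7.90)²/7.90 + (29−23.71)²/23.71 + (40−31.62)²/31.62 + (26−23.71)²/23.71 + (20−39.52)²/39.52 = 45.4506
df = 5

test statistic = 45.451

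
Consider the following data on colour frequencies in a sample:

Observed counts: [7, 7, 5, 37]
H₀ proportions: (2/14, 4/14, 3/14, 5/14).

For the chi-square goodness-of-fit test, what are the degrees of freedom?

degrees of freedom = 3

df = k − 1 = 4 − 1 = 3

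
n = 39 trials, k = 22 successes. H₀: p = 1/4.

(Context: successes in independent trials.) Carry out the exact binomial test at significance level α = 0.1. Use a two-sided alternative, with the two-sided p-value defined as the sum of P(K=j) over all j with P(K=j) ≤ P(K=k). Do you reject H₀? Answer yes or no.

reject H₀: yes

Exact binomial: n=39, k=22, p₀=1/4=0.2500
P(X=j) = C(n,j)·p₀^j·(1−p₀)^(n−j); p = Σ P(X=j) over j with P(X=j) ≤ P(X=22)
p-value (two-sided) = 0.00004
At α=0.1: p < α → reject H₀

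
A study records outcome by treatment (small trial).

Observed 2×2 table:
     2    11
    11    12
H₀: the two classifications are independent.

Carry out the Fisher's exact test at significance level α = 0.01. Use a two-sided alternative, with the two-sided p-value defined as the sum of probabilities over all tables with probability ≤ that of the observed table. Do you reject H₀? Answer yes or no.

Margins: r₁=13, r₂=23, c₁=13, c₂=23, n=36
p_obs = C(13,2)·C(23,11)/C(36,13); sum pmf over tables with pmf ≤ p_obs
p-value (two-sided) = 0.07545
At α=0.01: p ≥ α → fail to reject H₀

reject H₀: no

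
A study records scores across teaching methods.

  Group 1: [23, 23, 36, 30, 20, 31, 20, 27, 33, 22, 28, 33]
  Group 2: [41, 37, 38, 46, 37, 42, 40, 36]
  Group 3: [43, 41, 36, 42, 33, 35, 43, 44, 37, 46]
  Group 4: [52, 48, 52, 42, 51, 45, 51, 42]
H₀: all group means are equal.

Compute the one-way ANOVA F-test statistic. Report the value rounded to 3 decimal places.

Group means [27.17, 39.62, 40.00, 47.88], grand mean 37.526
SSB = Σnᵢ(x̄ᵢ−x̄)² = 2241.057; SSW = ΣΣ(x−x̄ᵢ)² = 716.417
MSB = 2241.057/3 = 747.0190; MSW = 716.417/34 = 21.0711
F = MSB/MSW = 35.4523
df = (3, 34)

test statistic = 35.452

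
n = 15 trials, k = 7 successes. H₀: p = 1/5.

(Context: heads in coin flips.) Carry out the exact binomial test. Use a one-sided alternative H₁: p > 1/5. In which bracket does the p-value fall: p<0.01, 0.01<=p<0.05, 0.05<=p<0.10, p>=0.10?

Exact binomial: n=15, k=7, p₀=1/5=0.2000
P(X≥7) from Σ C(n,i)·p₀^i·(1−p₀)^(n−i)
p-value (one-sided, H₁ greater) = 0.01806
→ bracket: 0.01<=p<0.05

p-value bracket: 0.01<=p<0.05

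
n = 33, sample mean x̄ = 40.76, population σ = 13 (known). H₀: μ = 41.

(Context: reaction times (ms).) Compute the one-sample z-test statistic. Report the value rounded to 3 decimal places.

test statistic = -0.106

SE = σ/√n = 13/√33 = 2.2630
z = (x̄−μ₀)/SE = (40.76−41)/2.2630 = -0.1061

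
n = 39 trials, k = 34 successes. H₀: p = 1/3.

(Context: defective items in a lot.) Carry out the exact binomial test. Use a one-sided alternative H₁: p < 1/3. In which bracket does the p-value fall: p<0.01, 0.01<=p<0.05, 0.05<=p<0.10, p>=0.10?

Exact binomial: n=39, k=34, p₀=1/3=0.3333
P(X≤34) from Σ C(n,i)·p₀^i·(1−p₀)^(n−i)
p-value (one-sided, H₁ less) = 1.00000
→ bracket: p>=0.10

p-value bracket: p>=0.10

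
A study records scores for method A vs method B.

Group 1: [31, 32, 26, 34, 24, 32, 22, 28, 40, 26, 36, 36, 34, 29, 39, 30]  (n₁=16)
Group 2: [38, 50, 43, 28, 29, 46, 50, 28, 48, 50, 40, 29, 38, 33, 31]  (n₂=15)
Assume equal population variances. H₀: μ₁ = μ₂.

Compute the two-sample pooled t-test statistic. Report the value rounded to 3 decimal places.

test statistic = -2.958

x̄₁=31.188, s₁=5.218, n₁=16
x̄₂=38.733, s₂=8.672, n₂=15
s_p² = [15·5.218² + 14·8.672²]/29 = 50.3921
SE = √(s_p²·(1/16+1/15)) = 2.5513
t = (31.188−38.733)/2.5513 = -2.9577
df = 29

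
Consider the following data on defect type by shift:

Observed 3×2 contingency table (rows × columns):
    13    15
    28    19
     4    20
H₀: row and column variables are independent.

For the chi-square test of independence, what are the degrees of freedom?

df = (r−1)(c−1) = (3−1)·(2−1) = 2

degrees of freedom = 2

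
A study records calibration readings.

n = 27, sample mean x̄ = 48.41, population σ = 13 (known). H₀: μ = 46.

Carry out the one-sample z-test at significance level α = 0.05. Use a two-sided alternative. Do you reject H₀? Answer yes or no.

reject H₀: no

SE = σ/√n = 13/√27 = 2.5019
z = (x̄−μ₀)/SE = (48.41−46)/2.5019 = 0.9633
p-value (two-sided) = 0.33540
At α=0.05: p ≥ α → fail to reject H₀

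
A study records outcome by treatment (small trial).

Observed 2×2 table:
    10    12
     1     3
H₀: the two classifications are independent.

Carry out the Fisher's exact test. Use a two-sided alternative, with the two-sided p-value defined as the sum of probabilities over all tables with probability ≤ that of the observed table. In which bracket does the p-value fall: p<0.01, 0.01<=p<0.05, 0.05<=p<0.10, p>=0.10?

p-value bracket: p>=0.10

Margins: r₁=22, r₂=4, c₁=11, c₂=15, n=26
p_obs = C(22,10)·C(4,1)/C(26,11); sum pmf over tables with pmf ≤ p_obs
p-value (two-sided) = 0.61371
→ bracket: p>=0.10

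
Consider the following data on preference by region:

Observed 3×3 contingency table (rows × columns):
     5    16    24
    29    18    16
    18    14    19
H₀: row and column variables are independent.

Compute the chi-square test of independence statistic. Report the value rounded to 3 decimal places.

Row totals [45, 63, 51], col totals [52, 48, 59], n=159
χ² = (5−14.72)²/14.72 + (16−13.58)²/13.58 + (24−16.70)²/16.70 + (29−20.60)²/20.60 + (18−19.02)²/19.02 + (16−23.38)²/23.38 + (18−16.68)²/16.68 + (14−15.40)²/15.40 + (19−18.92)²/18.92 = 16.0738
df = 4

test statistic = 16.074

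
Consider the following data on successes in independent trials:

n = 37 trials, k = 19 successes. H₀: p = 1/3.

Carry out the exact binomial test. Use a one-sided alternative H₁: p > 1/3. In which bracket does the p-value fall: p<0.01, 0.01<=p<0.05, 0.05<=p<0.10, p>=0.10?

p-value bracket: 0.01<=p<0.05

Exact binomial: n=37, k=19, p₀=1/3=0.3333
P(X≥19) from Σ C(n,i)·p₀^i·(1−p₀)^(n−i)
p-value (one-sided, H₁ greater) = 0.01778
→ bracket: 0.01<=p<0.05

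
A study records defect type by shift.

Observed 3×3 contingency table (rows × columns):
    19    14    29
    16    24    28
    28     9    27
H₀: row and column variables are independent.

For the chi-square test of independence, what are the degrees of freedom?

df = (r−1)(c−1) = (3−1)·(3−1) = 4

degrees of freedom = 4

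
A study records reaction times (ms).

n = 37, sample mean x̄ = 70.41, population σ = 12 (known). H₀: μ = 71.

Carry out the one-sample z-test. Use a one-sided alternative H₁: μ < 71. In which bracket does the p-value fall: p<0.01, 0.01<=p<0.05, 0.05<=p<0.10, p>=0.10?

SE = σ/√n = 12/√37 = 1.9728
z = (x̄−μ₀)/SE = (70.41−71)/1.9728 = -0.2991
p-value (one-sided, H₁ less) = 0.38244
→ bracket: p>=0.10

p-value bracket: p>=0.10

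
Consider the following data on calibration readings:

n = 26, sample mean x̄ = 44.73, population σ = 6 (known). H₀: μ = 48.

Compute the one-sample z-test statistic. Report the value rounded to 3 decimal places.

test statistic = -2.779

SE = σ/√n = 6/√26 = 1.1767
z = (x̄−μ₀)/SE = (44.73−48)/1.1767 = -2.7790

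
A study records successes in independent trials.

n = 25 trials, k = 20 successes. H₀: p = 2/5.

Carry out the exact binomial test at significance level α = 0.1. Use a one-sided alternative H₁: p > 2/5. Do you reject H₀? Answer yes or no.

Exact binomial: n=25, k=20, p₀=2/5=0.4000
P(X≥20) from Σ C(n,i)·p₀^i·(1−p₀)^(n−i)
p-value (one-sided, H₁ greater) = 0.00005
At α=0.1: p < α → reject H₀

reject H₀: yes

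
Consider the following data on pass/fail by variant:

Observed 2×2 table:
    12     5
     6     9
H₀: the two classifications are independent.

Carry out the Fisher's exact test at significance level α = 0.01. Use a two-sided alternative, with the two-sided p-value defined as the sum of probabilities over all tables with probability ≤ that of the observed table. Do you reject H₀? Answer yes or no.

Margins: r₁=17, r₂=15, c₁=18, c₂=14, n=32
p_obs = C(17,12)·C(15,6)/C(32,18); sum pmf over tables with pmf ≤ p_obs
p-value (two-sided) = 0.15267
At α=0.01: p ≥ α → fail to reject H₀

reject H₀: no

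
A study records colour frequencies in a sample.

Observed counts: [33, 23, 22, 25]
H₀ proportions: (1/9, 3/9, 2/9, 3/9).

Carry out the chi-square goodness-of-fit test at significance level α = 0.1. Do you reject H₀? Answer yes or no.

n = 103; E_i = n·p_i = [11.44, 34.33, 22.89, 34.33]
χ² = (33−11.44)²/11.44 + (23−34.33)²/34.33 + (22−22.89)²/22.89 + (25−34.33)²/34.33 = 46.9126
df = 3
p-value (upper-tail) = 0.00000
At α=0.1: p < α → reject H₀

reject H₀: yes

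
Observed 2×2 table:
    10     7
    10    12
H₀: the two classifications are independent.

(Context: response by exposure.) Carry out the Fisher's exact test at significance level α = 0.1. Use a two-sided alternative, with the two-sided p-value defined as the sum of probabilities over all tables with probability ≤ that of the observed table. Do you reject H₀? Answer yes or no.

Margins: r₁=17, r₂=22, c₁=20, c₂=19, n=39
p_obs = C(17,10)·C(22,10)/C(39,20); sum pmf over tables with pmf ≤ p_obs
p-value (two-sided) = 0.52311
At α=0.1: p ≥ α → fail to reject H₀

reject H₀: no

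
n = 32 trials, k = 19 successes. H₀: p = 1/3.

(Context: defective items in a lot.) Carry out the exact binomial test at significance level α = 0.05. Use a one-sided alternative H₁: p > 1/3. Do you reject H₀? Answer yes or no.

Exact binomial: n=32, k=19, p₀=1/3=0.3333
P(X≥19) from Σ C(n,i)·p₀^i·(1−p₀)^(n−i)
p-value (one-sided, H₁ greater) = 0.00222
At α=0.05: p < α → reject H₀

reject H₀: yes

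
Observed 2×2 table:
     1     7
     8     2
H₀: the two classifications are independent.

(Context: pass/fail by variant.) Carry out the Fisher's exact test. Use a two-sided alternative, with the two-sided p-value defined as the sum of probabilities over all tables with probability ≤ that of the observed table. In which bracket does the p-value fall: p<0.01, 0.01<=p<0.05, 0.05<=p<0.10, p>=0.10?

p-value bracket: 0.01<=p<0.05

Margins: r₁=8, r₂=10, c₁=9, c₂=9, n=18
p_obs = C(8,1)·C(10,8)/C(18,9); sum pmf over tables with pmf ≤ p_obs
p-value (two-sided) = 0.01522
→ bracket: 0.01<=p<0.05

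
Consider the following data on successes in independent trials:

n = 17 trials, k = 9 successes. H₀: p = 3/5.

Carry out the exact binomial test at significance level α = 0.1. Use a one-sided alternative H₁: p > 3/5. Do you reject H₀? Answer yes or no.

reject H₀: no

Exact binomial: n=17, k=9, p₀=3/5=0.6000
P(X≥9) from Σ C(n,i)·p₀^i·(1−p₀)^(n−i)
p-value (one-sided, H₁ greater) = 0.80106
At α=0.1: p ≥ α → fail to reject H₀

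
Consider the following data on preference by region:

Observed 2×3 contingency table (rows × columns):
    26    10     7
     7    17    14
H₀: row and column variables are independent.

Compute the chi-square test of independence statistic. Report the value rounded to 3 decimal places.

Row totals [43, 38], col totals [33, 27, 21], n=81
χ² = (26−17.52)²/17.52 + (10−14.33)²/14.33 + (7−11.15)²/11.15 + (7−15.48)²/15.48 + (17−12.67)²/12.67 + (14−9.85)²/9.85 = 14.8354
df = 2

test statistic = 14.835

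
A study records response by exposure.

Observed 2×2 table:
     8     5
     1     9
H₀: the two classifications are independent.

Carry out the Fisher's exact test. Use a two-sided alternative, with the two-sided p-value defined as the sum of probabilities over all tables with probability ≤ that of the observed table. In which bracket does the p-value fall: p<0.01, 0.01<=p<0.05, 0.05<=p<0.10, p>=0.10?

Margins: r₁=13, r₂=10, c₁=9, c₂=14, n=23
p_obs = C(13,8)·C(10,1)/C(23,9); sum pmf over tables with pmf ≤ p_obs
p-value (two-sided) = 0.02881
→ bracket: 0.01<=p<0.05

p-value bracket: 0.01<=p<0.05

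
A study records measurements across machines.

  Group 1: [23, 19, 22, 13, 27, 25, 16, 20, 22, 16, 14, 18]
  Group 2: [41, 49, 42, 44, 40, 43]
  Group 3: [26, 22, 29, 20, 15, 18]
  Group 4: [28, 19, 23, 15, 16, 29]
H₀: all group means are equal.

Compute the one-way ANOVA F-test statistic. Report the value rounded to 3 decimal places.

Group means [19.58, 43.17, 21.67, 21.67], grand mean 25.133
SSB = Σnᵢ(x̄ᵢ−x̄)² = 2465.050; SSW = ΣΣ(x−x̄ᵢ)² = 574.417
MSB = 2465.050/3 = 821.6833; MSW = 574.417/26 = 22.0929
F = MSB/MSW = 37.1921
df = (3, 26)

test statistic = 37.192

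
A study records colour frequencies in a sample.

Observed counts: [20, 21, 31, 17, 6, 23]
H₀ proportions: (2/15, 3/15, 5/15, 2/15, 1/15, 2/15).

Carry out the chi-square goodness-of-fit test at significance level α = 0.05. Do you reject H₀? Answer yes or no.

n = 118; E_i = n·p_i = [15.73, 23.60, 39.33, 15.73, 7.87, 15.73]
χ² = (20−15.73)²/15.73 + (21−23.60)²/23.60 + (31−39.33)²/39.33 + (17−15.73)²/15.73 + (6−7.87)²/7.87 + (23−15.73)²/15.73 = 7.1102
df = 5
p-value (upper-tail) = 0.21257
At α=0.05: p ≥ α → fail to reject H₀

reject H₀: no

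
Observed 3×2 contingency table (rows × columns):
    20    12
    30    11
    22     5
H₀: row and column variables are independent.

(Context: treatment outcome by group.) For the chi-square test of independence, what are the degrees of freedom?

degrees of freedom = 2

df = (r−1)(c−1) = (3−1)·(2−1) = 2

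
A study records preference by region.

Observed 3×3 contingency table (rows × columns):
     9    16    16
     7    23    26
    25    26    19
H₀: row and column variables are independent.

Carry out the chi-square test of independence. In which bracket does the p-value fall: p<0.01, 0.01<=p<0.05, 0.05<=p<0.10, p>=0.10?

Row totals [41, 56, 70], col totals [41, 65, 61], n=167
χ² = (9−10.07)²/10.07 + (16−15.96)²/15.96 + (16−14.98)²/14.98 + (7−13.75)²/13.75 + (23−21.80)²/21.80 + (26−20.46)²/20.46 + (25−17.19)²/17.19 + (26−27.25)²/27.25 + (19−25.57)²/25.57 = 10.3628
df = 4
p-value (upper-tail) = 0.03474
→ bracket: 0.01<=p<0.05

p-value bracket: 0.01<=p<0.05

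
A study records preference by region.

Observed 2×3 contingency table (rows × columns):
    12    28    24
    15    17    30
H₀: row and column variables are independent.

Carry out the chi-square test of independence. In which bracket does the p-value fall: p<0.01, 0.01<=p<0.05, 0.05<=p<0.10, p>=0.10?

p-value bracket: p>=0.10

Row totals [64, 62], col totals [27, 45, 54], n=126
χ² = (12−13.71)²/13.71 + (28−22.86)²/22.86 + (24−27.43)²/27.43 + (15−13.29)²/13.29 + (17−22.14)²/22.14 + (30−26.57)²/26.57 = 3.6581
df = 2
p-value (upper-tail) = 0.16057
→ bracket: p>=0.10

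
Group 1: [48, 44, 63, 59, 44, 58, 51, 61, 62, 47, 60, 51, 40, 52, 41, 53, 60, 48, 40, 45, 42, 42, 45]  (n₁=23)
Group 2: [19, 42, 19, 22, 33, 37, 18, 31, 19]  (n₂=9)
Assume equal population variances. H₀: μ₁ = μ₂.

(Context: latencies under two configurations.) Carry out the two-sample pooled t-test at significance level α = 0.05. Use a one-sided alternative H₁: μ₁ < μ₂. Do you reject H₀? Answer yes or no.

reject H₀: no

x̄₁=50.261, s₁=7.806, n₁=23
x̄₂=26.667, s₂=9.179, n₂=9
s_p² = [22·7.806² + 8·9.179²]/30 = 67.1478
SE = √(s_p²·(1/23+1/9)) = 3.2219
t = (50.261−26.667)/3.2219 = 7.3232
df = 30
p-value (one-sided, H₁ less) = 1.00000
At α=0.05: p ≥ α → fail to reject H₀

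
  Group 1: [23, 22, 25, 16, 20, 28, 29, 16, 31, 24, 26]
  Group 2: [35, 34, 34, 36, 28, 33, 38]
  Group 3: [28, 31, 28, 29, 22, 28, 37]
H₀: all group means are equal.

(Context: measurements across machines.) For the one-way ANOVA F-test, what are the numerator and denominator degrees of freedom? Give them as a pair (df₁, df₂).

k = 3 groups, N = 25 total
df = (k−1, N−k) = (3−1, 25−3) = (2, 22)

degrees of freedom = [2, 22]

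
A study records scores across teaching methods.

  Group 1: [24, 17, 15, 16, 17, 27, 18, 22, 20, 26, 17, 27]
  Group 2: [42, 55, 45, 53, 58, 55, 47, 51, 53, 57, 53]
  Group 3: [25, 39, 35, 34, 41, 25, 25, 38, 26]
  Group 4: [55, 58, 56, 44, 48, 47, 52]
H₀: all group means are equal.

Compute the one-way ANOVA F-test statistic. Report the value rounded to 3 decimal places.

test statistic = 85.040

Group means [20.50, 51.73, 32.00, 51.43], grand mean 37.513
SSB = Σnᵢ(x̄ᵢ−x̄)² = 7324.847; SSW = ΣΣ(x−x̄ᵢ)² = 1004.896
MSB = 7324.847/3 = 2441.6158; MSW = 1004.896/35 = 28.7113
F = MSB/MSW = 85.0402
df = (3, 35)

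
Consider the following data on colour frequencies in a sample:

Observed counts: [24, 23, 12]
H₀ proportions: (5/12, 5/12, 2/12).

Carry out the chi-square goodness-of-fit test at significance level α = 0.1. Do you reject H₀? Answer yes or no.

reject H₀: no

n = 59; E_i = n·p_i = [24.58, 24.58, 9.83]
χ² = (24−24.58)²/24.58 + (23−24.58)²/24.58 + (12−9.83)²/9.83 = 0.5932
df = 2
p-value (upper-tail) = 0.74333
At α=0.1: p ≥ α → fail to reject H₀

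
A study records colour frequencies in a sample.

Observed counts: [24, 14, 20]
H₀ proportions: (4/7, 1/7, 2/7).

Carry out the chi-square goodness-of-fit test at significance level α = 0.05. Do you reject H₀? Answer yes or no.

reject H₀: yes

n = 58; E_i = n·p_i = [33.14, 8.29, 16.57]
χ² = (24−33.14)²/33.14 + (14−8.29)²/8.29 + (20−16.57)²/16.57 = 7.1724
df = 2
p-value (upper-tail) = 0.02770
At α=0.05: p < α → reject H₀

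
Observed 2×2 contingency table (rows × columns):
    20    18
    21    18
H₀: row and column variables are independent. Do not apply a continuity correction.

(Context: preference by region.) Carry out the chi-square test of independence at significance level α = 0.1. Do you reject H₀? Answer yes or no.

Row totals [38, 39], col totals [41, 36], n=77
χ² = (20−20.23)²/20.23 + (18−17.77)²/17.77 + (21−20.77)²/20.77 + (18−18.23)²/18.23 = 0.0114
df = 1
p-value (upper-tail) = 0.91495
At α=0.1: p ≥ α → fail to reject H₀

reject H₀: no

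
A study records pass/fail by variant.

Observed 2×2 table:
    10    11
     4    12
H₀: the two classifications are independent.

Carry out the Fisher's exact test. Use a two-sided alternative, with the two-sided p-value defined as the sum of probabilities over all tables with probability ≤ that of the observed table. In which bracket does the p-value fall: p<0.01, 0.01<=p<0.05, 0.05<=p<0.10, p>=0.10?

p-value bracket: p>=0.10

Margins: r₁=21, r₂=16, c₁=14, c₂=23, n=37
p_obs = C(21,10)·C(16,4)/C(37,14); sum pmf over tables with pmf ≤ p_obs
p-value (two-sided) = 0.19077
→ bracket: p>=0.10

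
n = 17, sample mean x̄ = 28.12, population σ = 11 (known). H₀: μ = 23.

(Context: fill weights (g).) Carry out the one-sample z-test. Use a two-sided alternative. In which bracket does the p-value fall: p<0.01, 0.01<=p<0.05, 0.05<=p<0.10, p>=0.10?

SE = σ/√n = 11/√17 = 2.6679
z = (x̄−μ₀)/SE = (28.12−23)/2.6679 = 1.9191
p-value (two-sided) = 0.05497
→ bracket: 0.05<=p<0.10

p-value bracket: 0.05<=p<0.10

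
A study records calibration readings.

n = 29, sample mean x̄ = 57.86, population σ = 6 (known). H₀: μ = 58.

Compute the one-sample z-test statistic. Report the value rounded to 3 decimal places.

test statistic = -0.126

SE = σ/√n = 6/√29 = 1.1142
z = (x̄−μ₀)/SE = (57.86−58)/1.1142 = -0.1257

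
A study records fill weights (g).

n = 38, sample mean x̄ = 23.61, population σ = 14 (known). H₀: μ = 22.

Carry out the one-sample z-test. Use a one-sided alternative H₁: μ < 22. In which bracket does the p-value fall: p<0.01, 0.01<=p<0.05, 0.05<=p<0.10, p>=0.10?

p-value bracket: p>=0.10

SE = σ/√n = 14/√38 = 2.2711
z = (x̄−μ₀)/SE = (23.61−22)/2.2711 = 0.7089
p-value (one-sided, H₁ less) = 0.76081
→ bracket: p>=0.10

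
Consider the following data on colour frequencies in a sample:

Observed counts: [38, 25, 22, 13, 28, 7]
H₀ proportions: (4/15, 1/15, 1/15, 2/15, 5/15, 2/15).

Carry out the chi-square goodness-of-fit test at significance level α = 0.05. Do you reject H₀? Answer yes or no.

n = 133; E_i = n·p_i = [35.47, 8.87, 8.87, 17.73, 44.33, 17.73]
χ² = (38−35.47)²/35.47 + (25−8.87)²/8.87 + (22−8.87)²/8.87 + (13−17.73)²/17.73 + (28−44.33)²/44.33 + (7−17.73)²/17.73 = 62.7669
df = 5
p-value (upper-tail) = 0.00000
At α=0.05: p < α → reject H₀

reject H₀: yes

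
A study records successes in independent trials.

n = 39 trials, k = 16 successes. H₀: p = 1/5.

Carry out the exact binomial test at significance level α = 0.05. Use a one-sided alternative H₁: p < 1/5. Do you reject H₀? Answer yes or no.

Exact binomial: n=39, k=16, p₀=1/5=0.2000
P(X≤16) from Σ C(n,i)·p₀^i·(1−p₀)^(n−i)
p-value (one-sided, H₁ less) = 0.99930
At α=0.05: p ≥ α → fail to reject H₀

reject H₀: no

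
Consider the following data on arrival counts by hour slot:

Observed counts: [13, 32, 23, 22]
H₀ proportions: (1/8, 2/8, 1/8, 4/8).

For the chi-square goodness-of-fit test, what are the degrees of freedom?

df = k − 1 = 4 − 1 = 3

degrees of freedom = 3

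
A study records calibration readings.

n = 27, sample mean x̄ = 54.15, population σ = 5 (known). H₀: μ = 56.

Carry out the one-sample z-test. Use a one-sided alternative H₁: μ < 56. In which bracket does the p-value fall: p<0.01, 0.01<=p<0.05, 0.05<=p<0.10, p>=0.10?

p-value bracket: 0.01<=p<0.05

SE = σ/√n = 5/√27 = 0.9623
z = (x̄−μ₀)/SE = (54.15−56)/0.9623 = -1.9226
p-value (one-sided, H₁ less) = 0.02727
→ bracket: 0.01<=p<0.05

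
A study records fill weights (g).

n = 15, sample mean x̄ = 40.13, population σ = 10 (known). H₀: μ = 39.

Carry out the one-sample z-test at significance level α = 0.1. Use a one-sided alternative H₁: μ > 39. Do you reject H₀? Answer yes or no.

reject H₀: no

SE = σ/√n = 10/√15 = 2.5820
z = (x̄−μ₀)/SE = (40.13−39)/2.5820 = 0.4376
p-value (one-sided, H₁ greater) = 0.33082
At α=0.1: p ≥ α → fail to reject H₀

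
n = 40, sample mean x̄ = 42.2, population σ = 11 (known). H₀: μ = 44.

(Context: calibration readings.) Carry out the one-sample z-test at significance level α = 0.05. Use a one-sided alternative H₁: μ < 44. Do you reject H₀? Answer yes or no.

reject H₀: no

SE = σ/√n = 11/√40 = 1.7393
z = (x̄−μ₀)/SE = (42.2−44)/1.7393 = -1.0349
p-value (one-sided, H₁ less) = 0.15035
At α=0.05: p ≥ α → fail to reject H₀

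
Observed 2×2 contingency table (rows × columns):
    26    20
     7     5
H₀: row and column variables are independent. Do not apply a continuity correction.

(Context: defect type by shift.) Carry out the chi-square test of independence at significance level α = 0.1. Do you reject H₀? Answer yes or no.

reject H₀: no

Row totals [46, 12], col totals [33, 25], n=58
χ² = (26−26.17)²/26.17 + (20−19.83)²/19.83 + (7−6.83)²/6.83 + (5−5.17)²/5.17 = 0.0127
df = 1
p-value (upper-tail) = 0.91015
At α=0.1: p ≥ α → fail to reject H₀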